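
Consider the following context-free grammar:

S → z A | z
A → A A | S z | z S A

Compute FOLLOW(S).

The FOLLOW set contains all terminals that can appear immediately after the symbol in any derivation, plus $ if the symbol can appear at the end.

We compute FOLLOW(S) using the standard algorithm.
FOLLOW(S) starts with {$}.
FIRST(A) = {z}
FIRST(S) = {z}
FOLLOW(A) = {$, z}
FOLLOW(S) = {$, z}
Therefore, FOLLOW(S) = {$, z}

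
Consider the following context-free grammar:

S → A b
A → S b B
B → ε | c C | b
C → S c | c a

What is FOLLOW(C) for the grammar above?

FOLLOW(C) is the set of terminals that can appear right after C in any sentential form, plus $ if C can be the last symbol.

We compute FOLLOW(C) using the standard algorithm.
FOLLOW(S) starts with {$}.
FIRST(A) = {}
FIRST(B) = {b, c, ε}
FIRST(C) = {c}
FIRST(S) = {}
FOLLOW(A) = {b}
FOLLOW(B) = {b}
FOLLOW(C) = {b}
FOLLOW(S) = {$, b, c}
Therefore, FOLLOW(C) = {b}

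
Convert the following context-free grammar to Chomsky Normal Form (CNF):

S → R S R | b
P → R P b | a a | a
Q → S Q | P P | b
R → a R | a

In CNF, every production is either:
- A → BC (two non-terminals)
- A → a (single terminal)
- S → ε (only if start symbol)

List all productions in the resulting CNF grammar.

S → b; TB → b; TA → a; P → a; Q → b; R → a; S → R X0; X0 → S R; P → R X1; X1 → P TB; P → TA TA; Q → S Q; Q → P P; R → TA R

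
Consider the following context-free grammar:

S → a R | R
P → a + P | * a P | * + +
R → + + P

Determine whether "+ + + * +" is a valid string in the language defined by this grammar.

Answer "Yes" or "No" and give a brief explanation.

No - no valid derivation exists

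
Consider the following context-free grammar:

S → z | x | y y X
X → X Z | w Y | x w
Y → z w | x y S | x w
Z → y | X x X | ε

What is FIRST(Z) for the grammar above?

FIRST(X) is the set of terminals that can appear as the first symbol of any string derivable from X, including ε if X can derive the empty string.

We compute FIRST(Z) using the standard algorithm.
FIRST(S) = {x, y, z}
FIRST(X) = {w, x}
FIRST(Y) = {x, z}
FIRST(Z) = {w, x, y, ε}
Therefore, FIRST(Z) = {w, x, y, ε}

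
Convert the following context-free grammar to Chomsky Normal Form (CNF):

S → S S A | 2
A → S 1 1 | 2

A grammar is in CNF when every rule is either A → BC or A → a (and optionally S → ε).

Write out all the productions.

S → 2; T1 → 1; A → 2; S → S X0; X0 → S A; A → S X1; X1 → T1 T1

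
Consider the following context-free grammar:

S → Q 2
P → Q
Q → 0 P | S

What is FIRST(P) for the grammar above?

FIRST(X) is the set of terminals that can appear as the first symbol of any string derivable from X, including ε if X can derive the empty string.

We compute FIRST(P) using the standard algorithm.
FIRST(P) = {0}
FIRST(Q) = {0}
FIRST(S) = {0}
Therefore, FIRST(P) = {0}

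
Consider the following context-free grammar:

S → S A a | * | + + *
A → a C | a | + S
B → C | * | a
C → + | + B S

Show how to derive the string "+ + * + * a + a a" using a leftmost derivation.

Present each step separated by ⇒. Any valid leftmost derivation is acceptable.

S ⇒ S A a ⇒ + + * A a ⇒ + + * + S a ⇒ + + * + S A a a ⇒ + + * + * A a a ⇒ + + * + * a C a a ⇒ + + * + * a + a a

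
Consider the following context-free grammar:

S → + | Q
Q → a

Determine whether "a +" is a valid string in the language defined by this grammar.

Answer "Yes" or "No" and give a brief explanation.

No - no valid derivation exists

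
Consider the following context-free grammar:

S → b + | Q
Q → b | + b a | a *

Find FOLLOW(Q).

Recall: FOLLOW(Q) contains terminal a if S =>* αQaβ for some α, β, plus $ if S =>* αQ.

We compute FOLLOW(Q) using the standard algorithm.
FOLLOW(S) starts with {$}.
FIRST(Q) = {+, a, b}
FIRST(S) = {+, a, b}
FOLLOW(Q) = {$}
FOLLOW(S) = {$}
Therefore, FOLLOW(Q) = {$}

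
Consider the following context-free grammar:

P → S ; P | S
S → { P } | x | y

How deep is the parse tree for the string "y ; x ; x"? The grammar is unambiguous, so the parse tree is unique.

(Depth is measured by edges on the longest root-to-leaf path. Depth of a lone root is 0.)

4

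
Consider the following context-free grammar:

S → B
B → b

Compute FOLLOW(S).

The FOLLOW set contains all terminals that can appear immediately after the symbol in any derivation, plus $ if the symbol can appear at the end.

We compute FOLLOW(S) using the standard algorithm.
FOLLOW(S) starts with {$}.
FIRST(B) = {b}
FIRST(S) = {b}
FOLLOW(B) = {$}
FOLLOW(S) = {$}
Therefore, FOLLOW(S) = {$}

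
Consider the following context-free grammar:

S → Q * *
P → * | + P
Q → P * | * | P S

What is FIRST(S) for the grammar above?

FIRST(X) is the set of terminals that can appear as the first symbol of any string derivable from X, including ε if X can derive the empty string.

We compute FIRST(S) using the standard algorithm.
FIRST(P) = {*, +}
FIRST(Q) = {*, +}
FIRST(S) = {*, +}
Therefore, FIRST(S) = {*, +}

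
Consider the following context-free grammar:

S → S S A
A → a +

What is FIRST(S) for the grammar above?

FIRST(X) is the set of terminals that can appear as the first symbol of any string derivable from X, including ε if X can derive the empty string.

We compute FIRST(S) using the standard algorithm.
FIRST(A) = {a}
FIRST(S) = {}
Therefore, FIRST(S) = {}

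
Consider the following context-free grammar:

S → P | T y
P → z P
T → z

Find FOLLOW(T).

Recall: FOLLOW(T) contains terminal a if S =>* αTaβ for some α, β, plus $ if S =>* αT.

We compute FOLLOW(T) using the standard algorithm.
FOLLOW(S) starts with {$}.
FIRST(P) = {z}
FIRST(S) = {z}
FIRST(T) = {z}
FOLLOW(P) = {$}
FOLLOW(S) = {$}
FOLLOW(T) = {y}
Therefore, FOLLOW(T) = {y}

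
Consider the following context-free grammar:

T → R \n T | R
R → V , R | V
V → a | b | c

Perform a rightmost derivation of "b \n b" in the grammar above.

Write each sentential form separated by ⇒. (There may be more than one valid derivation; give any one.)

T ⇒ R \n T ⇒ R \n R ⇒ R \n V ⇒ R \n b ⇒ V \n b ⇒ b \n b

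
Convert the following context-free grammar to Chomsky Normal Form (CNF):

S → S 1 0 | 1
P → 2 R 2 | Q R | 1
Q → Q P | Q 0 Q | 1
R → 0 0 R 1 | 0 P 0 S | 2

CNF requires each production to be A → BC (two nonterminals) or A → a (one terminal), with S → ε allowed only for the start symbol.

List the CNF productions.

T1 → 1; T0 → 0; S → 1; T2 → 2; P → 1; Q → 1; R → 2; S → S X0; X0 → T1 T0; P → T2 X1; X1 → R T2; P → Q R; Q → Q P; Q → Q X2; X2 → T0 Q; R → T0 X3; X3 → T0 X4; X4 → R T1; R → T0 X5; X5 → P X6; X6 → T0 S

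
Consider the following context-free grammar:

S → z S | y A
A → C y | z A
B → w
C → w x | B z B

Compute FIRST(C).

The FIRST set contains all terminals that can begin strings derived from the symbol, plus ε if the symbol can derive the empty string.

We compute FIRST(C) using the standard algorithm.
FIRST(A) = {w, z}
FIRST(B) = {w}
FIRST(C) = {w}
FIRST(S) = {y, z}
Therefore, FIRST(C) = {w}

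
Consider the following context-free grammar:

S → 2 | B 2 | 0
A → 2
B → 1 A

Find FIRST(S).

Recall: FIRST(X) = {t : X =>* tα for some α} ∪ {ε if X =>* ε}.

We compute FIRST(S) using the standard algorithm.
FIRST(A) = {2}
FIRST(B) = {1}
FIRST(S) = {0, 1, 2}
Therefore, FIRST(S) = {0, 1, 2}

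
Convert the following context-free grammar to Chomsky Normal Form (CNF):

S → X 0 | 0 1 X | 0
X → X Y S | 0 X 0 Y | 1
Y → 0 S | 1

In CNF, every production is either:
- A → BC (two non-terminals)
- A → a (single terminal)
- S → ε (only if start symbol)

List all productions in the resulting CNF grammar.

T0 → 0; T1 → 1; S → 0; X → 1; Y → 1; S → X T0; S → T0 X0; X0 → T1 X; X → X X1; X1 → Y S; X → T0 X2; X2 → X X3; X3 → T0 Y; Y → T0 S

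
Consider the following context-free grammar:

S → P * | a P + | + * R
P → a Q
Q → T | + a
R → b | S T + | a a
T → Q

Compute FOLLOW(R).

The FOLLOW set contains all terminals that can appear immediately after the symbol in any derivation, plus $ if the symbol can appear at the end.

We compute FOLLOW(R) using the standard algorithm.
FOLLOW(S) starts with {$}.
FIRST(P) = {a}
FIRST(Q) = {+}
FIRST(R) = {+, a, b}
FIRST(S) = {+, a}
FIRST(T) = {+}
FOLLOW(P) = {*, +}
FOLLOW(Q) = {*, +}
FOLLOW(R) = {$, +}
FOLLOW(S) = {$, +}
FOLLOW(T) = {*, +}
Therefore, FOLLOW(R) = {$, +}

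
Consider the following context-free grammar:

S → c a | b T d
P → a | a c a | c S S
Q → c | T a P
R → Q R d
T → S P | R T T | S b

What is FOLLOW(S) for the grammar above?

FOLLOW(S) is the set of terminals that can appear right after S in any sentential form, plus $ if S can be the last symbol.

We compute FOLLOW(S) using the standard algorithm.
FOLLOW(S) starts with {$}.
FIRST(P) = {a, c}
FIRST(Q) = {b, c}
FIRST(R) = {b, c}
FIRST(S) = {b, c}
FIRST(T) = {b, c}
FOLLOW(P) = {a, b, c, d}
FOLLOW(Q) = {b, c}
FOLLOW(R) = {b, c, d}
FOLLOW(S) = {$, a, b, c, d}
FOLLOW(T) = {a, b, c, d}
Therefore, FOLLOW(S) = {$, a, b, c, d}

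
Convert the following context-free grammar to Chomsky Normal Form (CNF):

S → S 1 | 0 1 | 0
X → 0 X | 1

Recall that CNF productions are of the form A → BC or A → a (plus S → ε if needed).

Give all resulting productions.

T1 → 1; T0 → 0; S → 0; X → 1; S → S T1; S → T0 T1; X → T0 X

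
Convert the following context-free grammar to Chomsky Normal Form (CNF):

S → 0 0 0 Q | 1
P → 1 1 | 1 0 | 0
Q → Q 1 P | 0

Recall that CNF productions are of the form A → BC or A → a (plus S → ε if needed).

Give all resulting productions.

T0 → 0; S → 1; T1 → 1; P → 0; Q → 0; S → T0 X0; X0 → T0 X1; X1 → T0 Q; P → T1 T1; P → T1 T0; Q → Q X2; X2 → T1 P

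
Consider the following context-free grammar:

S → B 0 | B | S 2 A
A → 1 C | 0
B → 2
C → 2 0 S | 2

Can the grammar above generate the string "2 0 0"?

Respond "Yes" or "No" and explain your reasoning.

No - no valid derivation exists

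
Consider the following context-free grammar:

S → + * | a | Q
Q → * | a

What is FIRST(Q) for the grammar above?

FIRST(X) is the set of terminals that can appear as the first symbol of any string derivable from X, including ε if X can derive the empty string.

We compute FIRST(Q) using the standard algorithm.
FIRST(Q) = {*, a}
FIRST(S) = {*, +, a}
Therefore, FIRST(Q) = {*, a}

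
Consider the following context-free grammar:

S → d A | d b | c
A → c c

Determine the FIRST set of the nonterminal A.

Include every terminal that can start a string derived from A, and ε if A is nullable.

We compute FIRST(A) using the standard algorithm.
FIRST(A) = {c}
FIRST(S) = {c, d}
Therefore, FIRST(A) = {c}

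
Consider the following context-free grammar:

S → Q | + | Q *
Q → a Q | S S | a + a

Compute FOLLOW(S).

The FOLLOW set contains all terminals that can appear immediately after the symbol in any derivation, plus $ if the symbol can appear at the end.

We compute FOLLOW(S) using the standard algorithm.
FOLLOW(S) starts with {$}.
FIRST(Q) = {+, a}
FIRST(S) = {+, a}
FOLLOW(Q) = {$, *, +, a}
FOLLOW(S) = {$, *, +, a}
Therefore, FOLLOW(S) = {$, *, +, a}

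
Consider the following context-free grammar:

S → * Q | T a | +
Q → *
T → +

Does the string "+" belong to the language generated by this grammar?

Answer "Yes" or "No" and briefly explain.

Yes - a valid derivation exists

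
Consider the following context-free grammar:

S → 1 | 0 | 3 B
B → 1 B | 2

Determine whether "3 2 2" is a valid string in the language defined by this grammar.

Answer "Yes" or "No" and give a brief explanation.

No - no valid derivation exists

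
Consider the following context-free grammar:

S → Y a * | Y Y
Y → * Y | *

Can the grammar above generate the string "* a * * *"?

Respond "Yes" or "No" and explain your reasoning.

No - no valid derivation exists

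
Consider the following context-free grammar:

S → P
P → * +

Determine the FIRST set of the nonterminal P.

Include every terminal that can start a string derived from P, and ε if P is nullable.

We compute FIRST(P) using the standard algorithm.
FIRST(P) = {*}
FIRST(S) = {*}
Therefore, FIRST(P) = {*}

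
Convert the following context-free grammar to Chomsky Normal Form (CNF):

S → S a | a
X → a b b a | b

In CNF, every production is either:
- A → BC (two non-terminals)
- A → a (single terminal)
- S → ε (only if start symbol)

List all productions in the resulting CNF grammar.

TA → a; S → a; TB → b; X → b; S → S TA; X → TA X0; X0 → TB X1; X1 → TB TA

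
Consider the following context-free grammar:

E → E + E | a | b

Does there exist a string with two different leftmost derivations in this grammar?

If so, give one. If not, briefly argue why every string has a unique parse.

Yes - the string 'a + b + a + b' has two distinct leftmost derivations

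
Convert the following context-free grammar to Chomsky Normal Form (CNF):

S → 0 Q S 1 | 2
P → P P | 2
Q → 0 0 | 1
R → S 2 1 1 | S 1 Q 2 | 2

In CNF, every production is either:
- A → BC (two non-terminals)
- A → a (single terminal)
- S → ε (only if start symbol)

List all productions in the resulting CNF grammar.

T0 → 0; T1 → 1; S → 2; P → 2; Q → 1; T2 → 2; R → 2; S → T0 X0; X0 → Q X1; X1 → S T1; P → P P; Q → T0 T0; R → S X2; X2 → T2 X3; X3 → T1 T1; R → S X4; X4 → T1 X5; X5 → Q T2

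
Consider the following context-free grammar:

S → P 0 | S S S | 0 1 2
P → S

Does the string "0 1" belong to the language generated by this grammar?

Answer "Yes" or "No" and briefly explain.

No - no valid derivation exists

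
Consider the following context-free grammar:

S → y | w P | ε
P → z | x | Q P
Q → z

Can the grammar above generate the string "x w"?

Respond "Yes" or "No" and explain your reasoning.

No - no valid derivation exists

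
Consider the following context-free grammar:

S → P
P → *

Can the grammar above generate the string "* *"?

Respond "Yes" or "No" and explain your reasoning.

No - no valid derivation exists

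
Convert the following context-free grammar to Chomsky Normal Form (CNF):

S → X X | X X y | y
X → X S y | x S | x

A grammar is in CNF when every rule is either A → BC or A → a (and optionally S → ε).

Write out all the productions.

TY → y; S → y; TX → x; X → x; S → X X; S → X X0; X0 → X TY; X → X X1; X1 → S TY; X → TX S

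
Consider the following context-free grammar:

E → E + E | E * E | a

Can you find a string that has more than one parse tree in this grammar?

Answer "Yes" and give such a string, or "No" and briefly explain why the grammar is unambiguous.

Yes - the string 'a * a + a * a * a' has two distinct parse trees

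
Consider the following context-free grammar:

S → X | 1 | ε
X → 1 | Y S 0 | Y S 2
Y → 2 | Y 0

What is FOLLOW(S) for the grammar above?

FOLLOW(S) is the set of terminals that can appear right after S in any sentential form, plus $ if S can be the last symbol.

We compute FOLLOW(S) using the standard algorithm.
FOLLOW(S) starts with {$}.
FIRST(S) = {1, 2, ε}
FIRST(X) = {1, 2}
FIRST(Y) = {2}
FOLLOW(S) = {$, 0, 2}
FOLLOW(X) = {$, 0, 2}
FOLLOW(Y) = {0, 1, 2}
Therefore, FOLLOW(S) = {$, 0, 2}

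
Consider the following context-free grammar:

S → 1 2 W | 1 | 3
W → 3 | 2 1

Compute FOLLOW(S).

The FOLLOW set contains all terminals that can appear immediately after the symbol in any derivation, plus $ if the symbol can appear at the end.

We compute FOLLOW(S) using the standard algorithm.
FOLLOW(S) starts with {$}.
FIRST(S) = {1, 3}
FIRST(W) = {2, 3}
FOLLOW(S) = {$}
FOLLOW(W) = {$}
Therefore, FOLLOW(S) = {$}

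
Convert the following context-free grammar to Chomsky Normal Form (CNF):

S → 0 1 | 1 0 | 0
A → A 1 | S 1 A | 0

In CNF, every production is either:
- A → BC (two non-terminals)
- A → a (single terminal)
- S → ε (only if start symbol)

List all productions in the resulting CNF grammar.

T0 → 0; T1 → 1; S → 0; A → 0; S → T0 T1; S → T1 T0; A → A T1; A → S X0; X0 → T1 A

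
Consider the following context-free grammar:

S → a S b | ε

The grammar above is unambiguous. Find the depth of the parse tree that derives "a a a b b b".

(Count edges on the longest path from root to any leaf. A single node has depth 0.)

4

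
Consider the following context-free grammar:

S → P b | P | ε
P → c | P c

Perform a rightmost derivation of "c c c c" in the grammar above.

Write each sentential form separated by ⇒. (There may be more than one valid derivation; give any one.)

S ⇒ P ⇒ P c ⇒ P c c ⇒ P c c c ⇒ c c c c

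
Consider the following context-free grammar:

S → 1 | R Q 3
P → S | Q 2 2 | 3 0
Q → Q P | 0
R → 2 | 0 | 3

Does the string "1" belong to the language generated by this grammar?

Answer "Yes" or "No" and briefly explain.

Yes - a valid derivation exists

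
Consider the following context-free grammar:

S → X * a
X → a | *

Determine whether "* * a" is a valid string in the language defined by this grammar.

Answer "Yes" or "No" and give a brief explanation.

Yes - a valid derivation exists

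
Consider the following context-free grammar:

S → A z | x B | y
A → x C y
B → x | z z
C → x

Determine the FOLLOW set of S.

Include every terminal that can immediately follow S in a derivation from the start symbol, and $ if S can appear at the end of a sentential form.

We compute FOLLOW(S) using the standard algorithm.
FOLLOW(S) starts with {$}.
FIRST(A) = {x}
FIRST(B) = {x, z}
FIRST(C) = {x}
FIRST(S) = {x, y}
FOLLOW(A) = {z}
FOLLOW(B) = {$}
FOLLOW(C) = {y}
FOLLOW(S) = {$}
Therefore, FOLLOW(S) = {$}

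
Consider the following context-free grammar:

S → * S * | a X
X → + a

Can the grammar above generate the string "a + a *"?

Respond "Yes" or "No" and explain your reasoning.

No - no valid derivation exists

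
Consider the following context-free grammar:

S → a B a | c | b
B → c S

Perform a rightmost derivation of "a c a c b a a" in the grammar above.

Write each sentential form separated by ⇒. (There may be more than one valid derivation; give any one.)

S ⇒ a B a ⇒ a c S a ⇒ a c a B a a ⇒ a c a c S a a ⇒ a c a c b a a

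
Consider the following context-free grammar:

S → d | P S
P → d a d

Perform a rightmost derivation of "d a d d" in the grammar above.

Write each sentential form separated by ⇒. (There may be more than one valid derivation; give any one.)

S ⇒ P S ⇒ P d ⇒ d a d d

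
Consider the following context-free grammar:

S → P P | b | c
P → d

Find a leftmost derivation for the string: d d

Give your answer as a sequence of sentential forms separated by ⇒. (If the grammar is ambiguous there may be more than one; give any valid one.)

S ⇒ P P ⇒ d P ⇒ d d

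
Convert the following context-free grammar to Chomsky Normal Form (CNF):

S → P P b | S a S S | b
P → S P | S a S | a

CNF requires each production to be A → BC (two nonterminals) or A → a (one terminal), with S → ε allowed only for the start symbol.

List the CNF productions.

TB → b; TA → a; S → b; P → a; S → P X0; X0 → P TB; S → S X1; X1 → TA X2; X2 → S S; P → S P; P → S X3; X3 → TA S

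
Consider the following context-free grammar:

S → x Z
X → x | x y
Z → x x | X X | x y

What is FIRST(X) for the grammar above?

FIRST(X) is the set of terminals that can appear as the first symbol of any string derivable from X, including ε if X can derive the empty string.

We compute FIRST(X) using the standard algorithm.
FIRST(S) = {x}
FIRST(X) = {x}
FIRST(Z) = {x}
Therefore, FIRST(X) = {x}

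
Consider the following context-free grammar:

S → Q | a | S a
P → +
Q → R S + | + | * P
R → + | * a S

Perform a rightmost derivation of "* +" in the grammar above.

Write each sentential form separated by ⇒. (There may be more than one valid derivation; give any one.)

S ⇒ Q ⇒ * P ⇒ * +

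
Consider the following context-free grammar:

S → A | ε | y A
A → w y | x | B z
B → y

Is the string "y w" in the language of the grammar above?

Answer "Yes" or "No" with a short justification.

No - no valid derivation exists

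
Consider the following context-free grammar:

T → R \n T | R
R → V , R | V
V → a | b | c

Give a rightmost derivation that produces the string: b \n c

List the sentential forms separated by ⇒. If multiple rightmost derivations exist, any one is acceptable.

T ⇒ R \n T ⇒ R \n R ⇒ R \n V ⇒ R \n c ⇒ V \n c ⇒ b \n c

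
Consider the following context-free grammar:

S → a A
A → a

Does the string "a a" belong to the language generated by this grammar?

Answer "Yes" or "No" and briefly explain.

Yes - a valid derivation exists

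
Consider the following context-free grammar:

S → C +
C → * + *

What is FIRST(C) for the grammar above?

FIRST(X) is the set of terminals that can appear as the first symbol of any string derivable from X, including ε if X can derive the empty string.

We compute FIRST(C) using the standard algorithm.
FIRST(C) = {*}
FIRST(S) = {*}
Therefore, FIRST(C) = {*}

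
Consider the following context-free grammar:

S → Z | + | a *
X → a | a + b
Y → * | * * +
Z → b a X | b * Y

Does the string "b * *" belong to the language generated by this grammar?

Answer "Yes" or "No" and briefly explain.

Yes - a valid derivation exists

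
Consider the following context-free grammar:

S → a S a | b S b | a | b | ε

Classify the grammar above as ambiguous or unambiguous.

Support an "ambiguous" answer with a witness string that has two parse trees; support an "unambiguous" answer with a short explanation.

Unambiguous - every string in the language has a unique parse tree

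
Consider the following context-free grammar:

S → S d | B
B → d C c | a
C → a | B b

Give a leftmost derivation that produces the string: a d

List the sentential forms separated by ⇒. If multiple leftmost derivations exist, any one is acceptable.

S ⇒ S d ⇒ B d ⇒ a d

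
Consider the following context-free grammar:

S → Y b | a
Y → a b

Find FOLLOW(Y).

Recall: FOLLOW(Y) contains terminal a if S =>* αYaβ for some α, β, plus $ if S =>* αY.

We compute FOLLOW(Y) using the standard algorithm.
FOLLOW(S) starts with {$}.
FIRST(S) = {a}
FIRST(Y) = {a}
FOLLOW(S) = {$}
FOLLOW(Y) = {b}
Therefore, FOLLOW(Y) = {b}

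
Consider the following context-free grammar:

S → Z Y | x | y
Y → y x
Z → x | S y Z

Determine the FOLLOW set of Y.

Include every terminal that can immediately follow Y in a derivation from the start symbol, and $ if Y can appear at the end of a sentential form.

We compute FOLLOW(Y) using the standard algorithm.
FOLLOW(S) starts with {$}.
FIRST(S) = {x, y}
FIRST(Y) = {y}
FIRST(Z) = {x, y}
FOLLOW(S) = {$, y}
FOLLOW(Y) = {$, y}
FOLLOW(Z) = {y}
Therefore, FOLLOW(Y) = {$, y}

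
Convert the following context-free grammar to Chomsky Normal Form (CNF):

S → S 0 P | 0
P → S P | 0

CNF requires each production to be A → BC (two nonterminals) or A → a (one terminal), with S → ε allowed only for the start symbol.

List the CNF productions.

T0 → 0; S → 0; P → 0; S → S X0; X0 → T0 P; P → S P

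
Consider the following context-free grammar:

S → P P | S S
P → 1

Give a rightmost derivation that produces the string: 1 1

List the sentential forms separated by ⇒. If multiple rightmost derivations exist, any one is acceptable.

S ⇒ P P ⇒ P 1 ⇒ 1 1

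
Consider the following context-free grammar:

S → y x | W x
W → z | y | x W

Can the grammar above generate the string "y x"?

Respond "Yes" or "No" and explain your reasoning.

Yes - a valid derivation exists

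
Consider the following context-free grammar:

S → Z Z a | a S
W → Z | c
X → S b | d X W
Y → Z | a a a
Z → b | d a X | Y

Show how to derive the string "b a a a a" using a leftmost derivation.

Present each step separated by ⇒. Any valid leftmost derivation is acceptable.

S ⇒ Z Z a ⇒ Y Z a ⇒ Z Z a ⇒ b Z a ⇒ b Y a ⇒ b a a a a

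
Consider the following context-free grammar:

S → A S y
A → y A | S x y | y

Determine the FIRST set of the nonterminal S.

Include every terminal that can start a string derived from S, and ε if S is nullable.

We compute FIRST(S) using the standard algorithm.
FIRST(A) = {y}
FIRST(S) = {y}
Therefore, FIRST(S) = {y}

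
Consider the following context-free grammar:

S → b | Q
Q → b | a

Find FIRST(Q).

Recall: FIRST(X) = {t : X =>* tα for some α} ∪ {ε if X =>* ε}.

We compute FIRST(Q) using the standard algorithm.
FIRST(Q) = {a, b}
FIRST(S) = {a, b}
Therefore, FIRST(Q) = {a, b}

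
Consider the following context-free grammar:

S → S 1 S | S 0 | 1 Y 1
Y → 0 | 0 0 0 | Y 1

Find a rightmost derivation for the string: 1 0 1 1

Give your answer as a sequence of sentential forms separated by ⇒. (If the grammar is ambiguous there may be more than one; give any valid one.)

S ⇒ 1 Y 1 ⇒ 1 Y 1 1 ⇒ 1 0 1 1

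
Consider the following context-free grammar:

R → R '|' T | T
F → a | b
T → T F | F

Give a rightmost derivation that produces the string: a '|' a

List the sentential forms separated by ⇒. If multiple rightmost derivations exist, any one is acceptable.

R ⇒ R '|' T ⇒ R '|' F ⇒ R '|' a ⇒ T '|' a ⇒ F '|' a ⇒ a '|' a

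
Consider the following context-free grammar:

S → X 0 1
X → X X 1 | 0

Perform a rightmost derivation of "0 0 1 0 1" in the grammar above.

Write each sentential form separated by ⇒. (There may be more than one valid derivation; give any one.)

S ⇒ X 0 1 ⇒ X X 1 0 1 ⇒ X 0 1 0 1 ⇒ 0 0 1 0 1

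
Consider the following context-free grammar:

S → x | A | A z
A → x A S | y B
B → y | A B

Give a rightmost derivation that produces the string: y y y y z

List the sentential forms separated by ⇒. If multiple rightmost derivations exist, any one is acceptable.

S ⇒ A z ⇒ y B z ⇒ y A B z ⇒ y A y z ⇒ y y B y z ⇒ y y y y z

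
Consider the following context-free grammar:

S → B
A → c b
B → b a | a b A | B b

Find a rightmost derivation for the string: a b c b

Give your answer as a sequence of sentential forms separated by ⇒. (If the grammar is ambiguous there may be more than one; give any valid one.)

S ⇒ B ⇒ a b A ⇒ a b c b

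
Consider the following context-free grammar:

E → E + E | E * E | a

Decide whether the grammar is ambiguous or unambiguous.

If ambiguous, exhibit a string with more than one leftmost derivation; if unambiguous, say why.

Ambiguous - the string 'a + a * a * a + a * a' has two distinct leftmost derivations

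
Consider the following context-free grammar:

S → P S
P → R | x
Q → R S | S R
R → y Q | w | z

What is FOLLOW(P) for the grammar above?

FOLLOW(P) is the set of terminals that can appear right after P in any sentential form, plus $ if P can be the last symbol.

We compute FOLLOW(P) using the standard algorithm.
FOLLOW(S) starts with {$}.
FIRST(P) = {w, x, y, z}
FIRST(Q) = {w, x, y, z}
FIRST(R) = {w, y, z}
FIRST(S) = {w, x, y, z}
FOLLOW(P) = {w, x, y, z}
FOLLOW(Q) = {w, x, y, z}
FOLLOW(R) = {w, x, y, z}
FOLLOW(S) = {$, w, x, y, z}
Therefore, FOLLOW(P) = {w, x, y, z}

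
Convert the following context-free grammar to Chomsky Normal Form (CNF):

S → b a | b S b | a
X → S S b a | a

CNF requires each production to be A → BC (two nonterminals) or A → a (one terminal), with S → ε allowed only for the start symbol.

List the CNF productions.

TB → b; TA → a; S → a; X → a; S → TB TA; S → TB X0; X0 → S TB; X → S X1; X1 → S X2; X2 → TB TA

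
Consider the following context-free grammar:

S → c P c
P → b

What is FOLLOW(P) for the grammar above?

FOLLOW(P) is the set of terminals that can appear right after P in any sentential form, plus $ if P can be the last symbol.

We compute FOLLOW(P) using the standard algorithm.
FOLLOW(S) starts with {$}.
FIRST(P) = {b}
FIRST(S) = {c}
FOLLOW(P) = {c}
FOLLOW(S) = {$}
Therefore, FOLLOW(P) = {c}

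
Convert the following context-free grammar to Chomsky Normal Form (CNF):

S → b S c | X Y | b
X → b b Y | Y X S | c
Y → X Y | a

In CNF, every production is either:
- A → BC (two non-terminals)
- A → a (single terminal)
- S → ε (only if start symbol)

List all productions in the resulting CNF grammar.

TB → b; TC → c; S → b; X → c; Y → a; S → TB X0; X0 → S TC; S → X Y; X → TB X1; X1 → TB Y; X → Y X2; X2 → X S; Y → X Y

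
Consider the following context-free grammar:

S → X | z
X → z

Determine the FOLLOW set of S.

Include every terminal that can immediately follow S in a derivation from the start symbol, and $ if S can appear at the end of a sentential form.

We compute FOLLOW(S) using the standard algorithm.
FOLLOW(S) starts with {$}.
FIRST(S) = {z}
FIRST(X) = {z}
FOLLOW(S) = {$}
FOLLOW(X) = {$}
Therefore, FOLLOW(S) = {$}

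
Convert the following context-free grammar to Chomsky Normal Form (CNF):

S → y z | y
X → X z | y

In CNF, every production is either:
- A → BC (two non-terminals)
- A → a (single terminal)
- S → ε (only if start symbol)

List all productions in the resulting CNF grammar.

TY → y; TZ → z; S → y; X → y; S → TY TZ; X → X TZ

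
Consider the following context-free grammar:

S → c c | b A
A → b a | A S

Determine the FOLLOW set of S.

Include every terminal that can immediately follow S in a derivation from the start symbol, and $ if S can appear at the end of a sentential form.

We compute FOLLOW(S) using the standard algorithm.
FOLLOW(S) starts with {$}.
FIRST(A) = {b}
FIRST(S) = {b, c}
FOLLOW(A) = {$, b, c}
FOLLOW(S) = {$, b, c}
Therefore, FOLLOW(S) = {$, b, c}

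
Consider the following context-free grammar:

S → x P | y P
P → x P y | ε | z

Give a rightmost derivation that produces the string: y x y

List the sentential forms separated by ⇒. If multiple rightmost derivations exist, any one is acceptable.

S ⇒ y P ⇒ y x P y ⇒ y x y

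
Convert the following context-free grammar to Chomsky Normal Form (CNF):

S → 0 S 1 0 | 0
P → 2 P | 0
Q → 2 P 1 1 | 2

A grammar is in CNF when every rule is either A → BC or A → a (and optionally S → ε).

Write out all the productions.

T0 → 0; T1 → 1; S → 0; T2 → 2; P → 0; Q → 2; S → T0 X0; X0 → S X1; X1 → T1 T0; P → T2 P; Q → T2 X2; X2 → P X3; X3 → T1 T1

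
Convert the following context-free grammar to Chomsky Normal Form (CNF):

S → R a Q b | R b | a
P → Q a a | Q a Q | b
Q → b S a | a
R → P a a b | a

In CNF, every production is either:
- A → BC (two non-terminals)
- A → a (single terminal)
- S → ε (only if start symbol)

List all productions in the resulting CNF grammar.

TA → a; TB → b; S → a; P → b; Q → a; R → a; S → R X0; X0 → TA X1; X1 → Q TB; S → R TB; P → Q X2; X2 → TA TA; P → Q X3; X3 → TA Q; Q → TB X4; X4 → S TA; R → P X5; X5 → TA X6; X6 → TA TB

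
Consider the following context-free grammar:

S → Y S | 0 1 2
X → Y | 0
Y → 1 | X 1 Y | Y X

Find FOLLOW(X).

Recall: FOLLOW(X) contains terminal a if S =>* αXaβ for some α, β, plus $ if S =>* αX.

We compute FOLLOW(X) using the standard algorithm.
FOLLOW(S) starts with {$}.
FIRST(S) = {0, 1}
FIRST(X) = {0, 1}
FIRST(Y) = {0, 1}
FOLLOW(S) = {$}
FOLLOW(X) = {0, 1}
FOLLOW(Y) = {0, 1}
Therefore, FOLLOW(X) = {0, 1}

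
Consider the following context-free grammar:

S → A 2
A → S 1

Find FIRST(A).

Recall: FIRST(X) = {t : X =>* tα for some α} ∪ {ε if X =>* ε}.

We compute FIRST(A) using the standard algorithm.
FIRST(A) = {}
FIRST(S) = {}
Therefore, FIRST(A) = {}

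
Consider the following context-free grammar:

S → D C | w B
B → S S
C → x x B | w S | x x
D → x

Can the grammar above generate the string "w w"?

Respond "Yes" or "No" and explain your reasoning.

No - no valid derivation exists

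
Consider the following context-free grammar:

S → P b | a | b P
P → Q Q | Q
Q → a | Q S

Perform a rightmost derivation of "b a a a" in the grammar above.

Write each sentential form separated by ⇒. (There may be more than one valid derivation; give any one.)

S ⇒ b P ⇒ b Q Q ⇒ b Q a ⇒ b Q S a ⇒ b Q a a ⇒ b a a a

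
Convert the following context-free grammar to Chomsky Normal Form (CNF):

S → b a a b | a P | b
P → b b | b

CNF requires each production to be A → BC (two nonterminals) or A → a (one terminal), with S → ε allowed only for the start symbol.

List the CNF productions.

TB → b; TA → a; S → b; P → b; S → TB X0; X0 → TA X1; X1 → TA TB; S → TA P; P → TB TB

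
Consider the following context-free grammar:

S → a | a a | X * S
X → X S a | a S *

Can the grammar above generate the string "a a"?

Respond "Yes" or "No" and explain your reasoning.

Yes - a valid derivation exists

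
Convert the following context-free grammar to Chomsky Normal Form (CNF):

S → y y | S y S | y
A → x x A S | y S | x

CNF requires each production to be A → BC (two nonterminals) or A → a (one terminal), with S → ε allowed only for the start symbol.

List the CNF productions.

TY → y; S → y; TX → x; A → x; S → TY TY; S → S X0; X0 → TY S; A → TX X1; X1 → TX X2; X2 → A S; A → TY S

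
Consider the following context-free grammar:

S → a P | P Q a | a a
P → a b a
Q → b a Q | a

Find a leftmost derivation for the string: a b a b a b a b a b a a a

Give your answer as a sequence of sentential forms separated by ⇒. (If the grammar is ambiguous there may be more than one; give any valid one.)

S ⇒ P Q a ⇒ a b a Q a ⇒ a b a b a Q a ⇒ a b a b a b a Q a ⇒ a b a b a b a b a Q a ⇒ a b a b a b a b a b a Q a ⇒ a b a b a b a b a b a a a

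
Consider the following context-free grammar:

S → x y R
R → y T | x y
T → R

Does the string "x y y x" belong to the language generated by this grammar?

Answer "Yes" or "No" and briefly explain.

No - no valid derivation exists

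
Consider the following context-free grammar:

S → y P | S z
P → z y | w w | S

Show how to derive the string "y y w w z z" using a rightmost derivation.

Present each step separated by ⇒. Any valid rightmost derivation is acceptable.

S ⇒ y P ⇒ y S ⇒ y S z ⇒ y S z z ⇒ y y P z z ⇒ y y w w z z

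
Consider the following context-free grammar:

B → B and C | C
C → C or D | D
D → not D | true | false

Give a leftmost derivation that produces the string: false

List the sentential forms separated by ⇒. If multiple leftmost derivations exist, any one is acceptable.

B ⇒ C ⇒ D ⇒ false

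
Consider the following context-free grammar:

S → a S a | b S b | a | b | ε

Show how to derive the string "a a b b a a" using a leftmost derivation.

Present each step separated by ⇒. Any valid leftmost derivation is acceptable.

S ⇒ a S a ⇒ a a S a a ⇒ a a b S b a a ⇒ a a b b a a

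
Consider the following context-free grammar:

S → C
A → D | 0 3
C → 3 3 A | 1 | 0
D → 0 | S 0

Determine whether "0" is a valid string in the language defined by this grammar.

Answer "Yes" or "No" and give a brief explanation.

Yes - a valid derivation exists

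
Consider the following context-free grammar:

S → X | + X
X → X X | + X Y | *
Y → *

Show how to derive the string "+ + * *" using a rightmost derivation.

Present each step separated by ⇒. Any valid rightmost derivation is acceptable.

S ⇒ + X ⇒ + + X Y ⇒ + + X * ⇒ + + * *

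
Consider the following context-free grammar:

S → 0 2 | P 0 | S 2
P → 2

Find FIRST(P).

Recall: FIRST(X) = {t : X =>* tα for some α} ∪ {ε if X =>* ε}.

We compute FIRST(P) using the standard algorithm.
FIRST(P) = {2}
FIRST(S) = {0, 2}
Therefore, FIRST(P) = {2}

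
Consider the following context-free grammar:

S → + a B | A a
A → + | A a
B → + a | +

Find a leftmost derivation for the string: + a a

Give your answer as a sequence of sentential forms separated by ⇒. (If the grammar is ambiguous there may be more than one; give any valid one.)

S ⇒ A a ⇒ A a a ⇒ + a a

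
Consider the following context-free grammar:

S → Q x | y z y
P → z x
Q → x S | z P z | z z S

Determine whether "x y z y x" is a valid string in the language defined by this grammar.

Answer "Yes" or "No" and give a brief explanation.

Yes - a valid derivation exists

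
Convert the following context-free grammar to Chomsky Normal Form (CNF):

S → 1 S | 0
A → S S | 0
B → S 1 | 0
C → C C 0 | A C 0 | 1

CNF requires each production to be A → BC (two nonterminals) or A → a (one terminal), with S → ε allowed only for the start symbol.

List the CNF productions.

T1 → 1; S → 0; A → 0; B → 0; T0 → 0; C → 1; S → T1 S; A → S S; B → S T1; C → C X0; X0 → C T0; C → A X1; X1 → C T0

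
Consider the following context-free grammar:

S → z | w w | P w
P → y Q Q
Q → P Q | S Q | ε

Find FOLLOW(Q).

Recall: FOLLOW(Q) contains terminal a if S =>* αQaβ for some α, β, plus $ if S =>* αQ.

We compute FOLLOW(Q) using the standard algorithm.
FOLLOW(S) starts with {$}.
FIRST(P) = {y}
FIRST(Q) = {w, y, z, ε}
FIRST(S) = {w, y, z}
FOLLOW(P) = {w, y, z}
FOLLOW(Q) = {w, y, z}
FOLLOW(S) = {$, w, y, z}
Therefore, FOLLOW(Q) = {w, y, z}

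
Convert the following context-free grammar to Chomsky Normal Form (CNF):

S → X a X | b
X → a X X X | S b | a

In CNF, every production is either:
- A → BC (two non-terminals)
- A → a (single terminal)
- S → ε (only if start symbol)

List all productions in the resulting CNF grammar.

TA → a; S → b; TB → b; X → a; S → X X0; X0 → TA X; X → TA X1; X1 → X X2; X2 → X X; X → S TB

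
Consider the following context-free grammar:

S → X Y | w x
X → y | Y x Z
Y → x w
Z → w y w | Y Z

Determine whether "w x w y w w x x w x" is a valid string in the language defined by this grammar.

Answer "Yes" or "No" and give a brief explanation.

No - no valid derivation exists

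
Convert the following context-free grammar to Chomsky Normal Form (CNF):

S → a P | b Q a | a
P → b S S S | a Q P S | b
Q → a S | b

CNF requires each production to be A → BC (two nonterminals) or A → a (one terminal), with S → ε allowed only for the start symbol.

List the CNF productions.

TA → a; TB → b; S → a; P → b; Q → b; S → TA P; S → TB X0; X0 → Q TA; P → TB X1; X1 → S X2; X2 → S S; P → TA X3; X3 → Q X4; X4 → P S; Q → TA S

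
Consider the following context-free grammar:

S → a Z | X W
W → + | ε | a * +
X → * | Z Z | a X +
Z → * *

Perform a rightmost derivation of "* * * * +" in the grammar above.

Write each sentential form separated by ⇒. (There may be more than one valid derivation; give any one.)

S ⇒ X W ⇒ X + ⇒ Z Z + ⇒ Z * * + ⇒ * * * * +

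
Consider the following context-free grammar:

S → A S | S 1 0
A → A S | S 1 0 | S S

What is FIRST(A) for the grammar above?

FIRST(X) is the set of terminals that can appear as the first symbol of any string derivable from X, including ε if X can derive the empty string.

We compute FIRST(A) using the standard algorithm.
FIRST(A) = {}
FIRST(S) = {}
Therefore, FIRST(A) = {}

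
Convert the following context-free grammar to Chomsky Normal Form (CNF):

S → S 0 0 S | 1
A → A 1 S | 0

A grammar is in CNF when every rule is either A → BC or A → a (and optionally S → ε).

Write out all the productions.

T0 → 0; S → 1; T1 → 1; A → 0; S → S X0; X0 → T0 X1; X1 → T0 S; A → A X2; X2 → T1 S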